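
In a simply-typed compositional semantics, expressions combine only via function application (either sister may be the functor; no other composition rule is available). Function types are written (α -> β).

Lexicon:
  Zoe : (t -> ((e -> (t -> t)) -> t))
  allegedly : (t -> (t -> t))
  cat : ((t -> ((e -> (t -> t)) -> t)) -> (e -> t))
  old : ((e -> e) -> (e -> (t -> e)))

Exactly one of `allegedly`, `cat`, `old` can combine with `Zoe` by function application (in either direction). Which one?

cat

allegedly : (t -> (t -> t)) — does not combine with Zoe.
cat — combines: cat : ((t -> ((e -> (t -> t)) -> t)) -> (e -> t)) takes Zoe : (t -> ((e -> (t -> t)) -> t)) as argument, giving (e -> t).
old : ((e -> e) -> (e -> (t -> e))) — does not combine with Zoe.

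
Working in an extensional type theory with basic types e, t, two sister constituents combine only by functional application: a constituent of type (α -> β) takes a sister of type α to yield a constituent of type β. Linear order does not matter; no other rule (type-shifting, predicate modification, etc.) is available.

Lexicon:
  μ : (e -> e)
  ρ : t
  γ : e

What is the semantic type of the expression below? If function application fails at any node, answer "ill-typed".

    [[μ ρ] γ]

[μ ρ]: (e -> e) and t cannot combine by function application — type clash.

ill-typed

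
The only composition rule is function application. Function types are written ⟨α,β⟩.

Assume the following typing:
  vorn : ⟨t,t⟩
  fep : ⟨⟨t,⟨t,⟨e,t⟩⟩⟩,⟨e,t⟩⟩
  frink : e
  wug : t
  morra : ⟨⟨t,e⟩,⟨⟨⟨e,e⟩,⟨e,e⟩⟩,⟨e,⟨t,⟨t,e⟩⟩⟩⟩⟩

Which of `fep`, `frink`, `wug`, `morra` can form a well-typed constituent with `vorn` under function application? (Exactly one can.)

wug

fep : ⟨⟨t,⟨t,⟨e,t⟩⟩⟩,⟨e,t⟩⟩ — does not combine with vorn.
frink : e — does not combine with vorn.
wug — combines: vorn : ⟨t,t⟩ takes wug : t as argument, giving t.
morra : ⟨⟨t,e⟩,⟨⟨⟨e,e⟩,⟨e,e⟩⟩,⟨e,⟨t,⟨t,e⟩⟩⟩⟩⟩ — does not combine with vorn.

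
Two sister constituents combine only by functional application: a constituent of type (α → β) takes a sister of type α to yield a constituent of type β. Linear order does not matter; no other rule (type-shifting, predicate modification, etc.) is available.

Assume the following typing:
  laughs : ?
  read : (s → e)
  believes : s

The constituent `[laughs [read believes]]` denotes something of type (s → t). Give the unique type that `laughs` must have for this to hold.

(e → (s → t))

[laughs [read believes]] is required to be (s → t). [read believes] : e cannot yield (s → t) as functor, so laughs : (e → (s → t)).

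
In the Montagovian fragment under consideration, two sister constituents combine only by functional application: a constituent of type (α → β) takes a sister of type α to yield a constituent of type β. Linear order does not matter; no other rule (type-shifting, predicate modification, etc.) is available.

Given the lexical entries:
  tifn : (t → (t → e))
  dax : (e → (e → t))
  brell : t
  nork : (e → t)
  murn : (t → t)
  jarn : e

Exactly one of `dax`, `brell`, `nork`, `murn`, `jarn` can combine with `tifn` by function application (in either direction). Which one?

brell

dax : (e → (e → t)) — neither side's domain matches the other.
brell — combines: tifn : (t → (t → e)) takes brell : t as argument, giving (t → e).
nork : (e → t) — neither side's domain matches the other.
murn : (t → t) — neither side's domain matches the other.
jarn : e — neither side's domain matches the other.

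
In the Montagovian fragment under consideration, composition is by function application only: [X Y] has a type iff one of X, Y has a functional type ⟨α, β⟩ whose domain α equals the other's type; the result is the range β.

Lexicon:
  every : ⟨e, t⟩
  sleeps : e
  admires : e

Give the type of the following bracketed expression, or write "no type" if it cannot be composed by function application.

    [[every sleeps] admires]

At [every sleeps], every : ⟨e, t⟩ takes sleeps : e, giving t.
[[every sleeps] admires]: t with e — neither is a function whose domain matches the other; composition fails here.

no type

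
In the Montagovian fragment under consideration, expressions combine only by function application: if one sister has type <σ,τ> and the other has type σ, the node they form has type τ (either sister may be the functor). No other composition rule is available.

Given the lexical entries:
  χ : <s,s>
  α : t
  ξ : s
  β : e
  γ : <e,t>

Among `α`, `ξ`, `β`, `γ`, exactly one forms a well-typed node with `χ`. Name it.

ξ

α : t — does not combine with χ.
ξ — combines: χ : <s,s> takes ξ : s as argument, giving s.
β : e — does not combine with χ.
γ : <e,t> — does not combine with χ.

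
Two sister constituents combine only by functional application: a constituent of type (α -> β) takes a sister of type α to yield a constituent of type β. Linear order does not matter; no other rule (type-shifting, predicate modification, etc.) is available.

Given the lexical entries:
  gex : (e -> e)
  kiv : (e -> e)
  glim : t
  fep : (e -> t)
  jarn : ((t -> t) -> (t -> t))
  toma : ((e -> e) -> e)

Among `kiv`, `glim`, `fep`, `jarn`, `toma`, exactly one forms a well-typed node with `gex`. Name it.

kiv : (e -> e) — gex needs e; kiv needs e; neither fits.
glim : t — gex needs e; glim needs nothing (atomic); neither fits.
fep : (e -> t) — gex needs e; fep needs e; neither fits.
jarn : ((t -> t) -> (t -> t)) — gex needs e; jarn needs (t -> t); neither fits.
toma — combines: toma : ((e -> e) -> e) takes gex : (e -> e) as argument, giving e.

toma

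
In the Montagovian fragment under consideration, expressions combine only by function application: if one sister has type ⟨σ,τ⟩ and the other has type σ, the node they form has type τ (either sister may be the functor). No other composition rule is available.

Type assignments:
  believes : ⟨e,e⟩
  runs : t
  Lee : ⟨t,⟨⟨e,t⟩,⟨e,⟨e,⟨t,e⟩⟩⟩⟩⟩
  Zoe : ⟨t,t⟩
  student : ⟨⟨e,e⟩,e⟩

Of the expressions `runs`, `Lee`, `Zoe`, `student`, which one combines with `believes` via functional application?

student

runs : t — believes needs e; runs needs nothing (atomic); neither fits.
Lee : ⟨t,⟨⟨e,t⟩,⟨e,⟨e,⟨t,e⟩⟩⟩⟩⟩ — believes needs e; Lee needs t; neither fits.
Zoe : ⟨t,t⟩ — believes needs e; Zoe needs t; neither fits.
student — combines: student : ⟨⟨e,e⟩,e⟩ takes believes : ⟨e,e⟩ as argument, giving e.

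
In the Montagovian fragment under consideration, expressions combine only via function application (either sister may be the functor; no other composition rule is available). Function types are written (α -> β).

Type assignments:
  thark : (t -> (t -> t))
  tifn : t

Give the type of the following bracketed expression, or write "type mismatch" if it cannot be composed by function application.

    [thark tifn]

[thark tifn]: thark is (t -> (t -> t)), tifn is t; result (t -> t).

(t -> t)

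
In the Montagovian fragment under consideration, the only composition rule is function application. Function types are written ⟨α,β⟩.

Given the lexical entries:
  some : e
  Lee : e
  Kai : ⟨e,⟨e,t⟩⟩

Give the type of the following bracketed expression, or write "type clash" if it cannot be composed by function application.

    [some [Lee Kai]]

[Lee Kai]: functor Kai : ⟨e,⟨e,t⟩⟩, argument Lee : e; result ⟨e,t⟩.
[some [Lee Kai]]: functor [Lee Kai] : ⟨e,t⟩, argument some : e; result t.

t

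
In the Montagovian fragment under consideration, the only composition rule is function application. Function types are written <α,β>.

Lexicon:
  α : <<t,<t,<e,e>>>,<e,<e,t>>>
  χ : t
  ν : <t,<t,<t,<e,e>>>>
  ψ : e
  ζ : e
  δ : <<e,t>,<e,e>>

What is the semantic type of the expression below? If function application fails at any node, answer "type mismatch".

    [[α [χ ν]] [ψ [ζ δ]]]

[χ ν]: ν is <t,<t,<t,<e,e>>>>, χ is t; result <t,<t,<e,e>>>.
[α [χ ν]]: α is <<t,<t,<e,e>>>,<e,<e,t>>>, [χ ν] is <t,<t,<e,e>>>; result <e,<e,t>>.
[ζ δ]: e with <<e,t>,<e,e>> — neither is a function whose domain matches the other; composition fails here.

type mismatch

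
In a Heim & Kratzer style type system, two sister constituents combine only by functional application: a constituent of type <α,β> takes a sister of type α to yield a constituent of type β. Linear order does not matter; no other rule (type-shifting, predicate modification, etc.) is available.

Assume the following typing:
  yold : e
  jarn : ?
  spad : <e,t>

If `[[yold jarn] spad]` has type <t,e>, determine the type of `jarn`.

[[yold jarn] spad] is required to be <t,e>. spad : <e,t> cannot yield <t,e> as functor, so [yold jarn] : <<e,t>,<t,e>>.
[yold jarn] is required to be <<e,t>,<t,e>>. yold : e cannot yield <<e,t>,<t,e>> as functor, so jarn : <e,<<e,t>,<t,e>>>.

<e,<<e,t>,<t,e>>>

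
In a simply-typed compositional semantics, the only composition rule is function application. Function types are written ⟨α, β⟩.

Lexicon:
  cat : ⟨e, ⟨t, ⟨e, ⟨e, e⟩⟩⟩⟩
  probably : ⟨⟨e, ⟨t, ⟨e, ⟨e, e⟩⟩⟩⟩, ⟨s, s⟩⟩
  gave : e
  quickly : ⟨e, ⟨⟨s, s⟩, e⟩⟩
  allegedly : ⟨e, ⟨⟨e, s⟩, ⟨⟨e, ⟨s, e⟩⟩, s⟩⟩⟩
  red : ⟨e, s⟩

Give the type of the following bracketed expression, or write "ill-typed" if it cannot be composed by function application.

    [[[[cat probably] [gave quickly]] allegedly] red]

[cat probably]: ⟨⟨e, ⟨t, ⟨e, ⟨e, e⟩⟩⟩⟩, ⟨s, s⟩⟩ applied to ⟨e, ⟨t, ⟨e, ⟨e, e⟩⟩⟩⟩ yields ⟨s, s⟩.
[gave quickly]: ⟨e, ⟨⟨s, s⟩, e⟩⟩ applied to e yields ⟨⟨s, s⟩, e⟩.
[[cat probably] [gave quickly]]: ⟨⟨s, s⟩, e⟩ applied to ⟨s, s⟩ yields e.
[[[cat probably] [gave quickly]] allegedly]: ⟨e, ⟨⟨e, s⟩, ⟨⟨e, ⟨s, e⟩⟩, s⟩⟩⟩ applied to e yields ⟨⟨e, s⟩, ⟨⟨e, ⟨s, e⟩⟩, s⟩⟩.
[[[[cat probably] [gave quickly]] allegedly] red]: ⟨⟨e, s⟩, ⟨⟨e, ⟨s, e⟩⟩, s⟩⟩ applied to ⟨e, s⟩ yields ⟨⟨e, ⟨s, e⟩⟩, s⟩.

⟨⟨e, ⟨s, e⟩⟩, s⟩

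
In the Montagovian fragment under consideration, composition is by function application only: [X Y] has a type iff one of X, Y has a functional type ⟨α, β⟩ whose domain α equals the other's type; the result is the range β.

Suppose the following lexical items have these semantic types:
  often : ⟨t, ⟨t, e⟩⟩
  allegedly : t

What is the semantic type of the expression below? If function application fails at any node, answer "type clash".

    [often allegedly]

⟨t, e⟩

[often allegedly]: ⟨t, ⟨t, e⟩⟩ applied to t yields ⟨t, e⟩.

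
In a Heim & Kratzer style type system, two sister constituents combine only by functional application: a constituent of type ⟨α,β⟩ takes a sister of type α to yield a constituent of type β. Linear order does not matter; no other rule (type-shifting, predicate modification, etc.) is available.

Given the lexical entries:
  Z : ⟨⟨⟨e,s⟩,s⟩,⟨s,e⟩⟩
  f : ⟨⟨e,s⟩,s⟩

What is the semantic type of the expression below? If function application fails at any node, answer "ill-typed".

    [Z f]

[Z f]: functor Z : ⟨⟨⟨e,s⟩,s⟩,⟨s,e⟩⟩, argument f : ⟨⟨e,s⟩,s⟩; result ⟨s,e⟩.

⟨s,e⟩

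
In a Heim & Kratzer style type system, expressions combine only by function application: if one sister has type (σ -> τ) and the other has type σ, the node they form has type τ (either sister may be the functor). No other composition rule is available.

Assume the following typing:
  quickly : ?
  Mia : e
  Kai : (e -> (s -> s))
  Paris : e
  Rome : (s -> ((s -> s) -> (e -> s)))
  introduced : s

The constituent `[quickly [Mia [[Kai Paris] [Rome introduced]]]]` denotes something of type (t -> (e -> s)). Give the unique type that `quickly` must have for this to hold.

At [quickly [Mia [[Kai Paris] [Rome introduced]]]] (required: (t -> (e -> s))): [Mia [[Kai Paris] [Rome introduced]]] is s, which is not a function with range (t -> (e -> s)); hence quickly is the functor — type (s -> (t -> (e -> s))).

(s -> (t -> (e -> s)))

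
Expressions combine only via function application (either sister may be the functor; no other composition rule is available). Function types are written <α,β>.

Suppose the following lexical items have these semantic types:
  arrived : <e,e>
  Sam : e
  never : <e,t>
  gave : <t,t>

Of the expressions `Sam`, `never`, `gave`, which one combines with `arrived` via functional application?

Sam

Sam — combines: arrived : <e,e> takes Sam : e as argument, giving e.
never : <e,t> — arrived needs e; never needs e; neither fits.
gave : <t,t> — arrived needs e; gave needs t; neither fits.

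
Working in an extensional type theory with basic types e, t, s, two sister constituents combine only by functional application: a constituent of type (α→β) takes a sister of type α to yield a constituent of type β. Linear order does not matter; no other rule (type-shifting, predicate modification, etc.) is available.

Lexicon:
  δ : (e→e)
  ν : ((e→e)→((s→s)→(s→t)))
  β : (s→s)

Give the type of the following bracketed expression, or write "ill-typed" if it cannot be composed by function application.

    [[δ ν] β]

[δ ν]: functor ν : ((e→e)→((s→s)→(s→t))), argument δ : (e→e); result ((s→s)→(s→t)).
[[δ ν] β]: functor [δ ν] : ((s→s)→(s→t)), argument β : (s→s); result (s→t).

(s→t)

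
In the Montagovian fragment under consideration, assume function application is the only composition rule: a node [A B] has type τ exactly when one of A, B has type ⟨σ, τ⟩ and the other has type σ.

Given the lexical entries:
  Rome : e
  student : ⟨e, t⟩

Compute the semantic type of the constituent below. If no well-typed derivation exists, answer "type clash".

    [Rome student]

t

At [Rome student], student : ⟨e, t⟩ takes Rome : e, giving t.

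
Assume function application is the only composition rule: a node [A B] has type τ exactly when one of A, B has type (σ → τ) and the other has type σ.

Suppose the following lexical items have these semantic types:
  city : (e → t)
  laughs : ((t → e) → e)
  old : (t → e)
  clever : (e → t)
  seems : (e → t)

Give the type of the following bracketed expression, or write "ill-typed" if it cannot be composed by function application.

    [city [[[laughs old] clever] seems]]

[laughs old] — laughs of type ((t → e) → e) combines with old of type (t → e): type e.
[[laughs old] clever] — clever of type (e → t) combines with [laughs old] of type e: type t.
[[[laughs old] clever] seems]: t with (e → t) — neither is a function whose domain matches the other; composition fails here.

ill-typed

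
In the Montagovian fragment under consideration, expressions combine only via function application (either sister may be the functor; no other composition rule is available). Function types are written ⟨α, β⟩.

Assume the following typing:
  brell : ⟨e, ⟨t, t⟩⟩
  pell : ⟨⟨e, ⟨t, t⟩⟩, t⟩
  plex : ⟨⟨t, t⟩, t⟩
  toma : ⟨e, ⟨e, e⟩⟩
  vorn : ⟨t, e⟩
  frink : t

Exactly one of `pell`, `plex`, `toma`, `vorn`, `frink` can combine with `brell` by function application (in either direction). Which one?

pell — combines: pell : ⟨⟨e, ⟨t, t⟩⟩, t⟩ takes brell : ⟨e, ⟨t, t⟩⟩ as argument, giving t.
plex : ⟨⟨t, t⟩, t⟩ — neither side's domain matches the other.
toma : ⟨e, ⟨e, e⟩⟩ — neither side's domain matches the other.
vorn : ⟨t, e⟩ — neither side's domain matches the other.
frink : t — neither side's domain matches the other.

pell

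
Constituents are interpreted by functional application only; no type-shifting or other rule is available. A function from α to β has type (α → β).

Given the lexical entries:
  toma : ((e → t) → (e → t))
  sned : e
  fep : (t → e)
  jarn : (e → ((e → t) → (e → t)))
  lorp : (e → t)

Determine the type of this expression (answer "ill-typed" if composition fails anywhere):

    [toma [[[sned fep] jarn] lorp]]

[sned fep]: e and (t → e) cannot combine by function application — type clash.

ill-typed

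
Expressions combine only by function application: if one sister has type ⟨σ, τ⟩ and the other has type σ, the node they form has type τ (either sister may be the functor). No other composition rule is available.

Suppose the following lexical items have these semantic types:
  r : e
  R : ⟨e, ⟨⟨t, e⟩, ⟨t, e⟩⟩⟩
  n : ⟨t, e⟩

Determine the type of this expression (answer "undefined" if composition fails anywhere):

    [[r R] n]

[r R]: functor R : ⟨e, ⟨⟨t, e⟩, ⟨t, e⟩⟩⟩, argument r : e; result ⟨⟨t, e⟩, ⟨t, e⟩⟩.
[[r R] n]: functor [r R] : ⟨⟨t, e⟩, ⟨t, e⟩⟩, argument n : ⟨t, e⟩; result ⟨t, e⟩.

⟨t, e⟩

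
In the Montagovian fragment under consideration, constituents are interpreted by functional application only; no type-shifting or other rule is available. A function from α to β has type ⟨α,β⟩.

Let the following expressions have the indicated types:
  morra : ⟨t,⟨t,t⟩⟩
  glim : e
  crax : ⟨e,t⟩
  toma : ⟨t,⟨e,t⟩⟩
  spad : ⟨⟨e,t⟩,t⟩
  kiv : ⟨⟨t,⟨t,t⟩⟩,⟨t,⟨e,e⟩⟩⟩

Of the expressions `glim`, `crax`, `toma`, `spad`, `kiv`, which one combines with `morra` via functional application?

glim : e — does not combine with morra.
crax : ⟨e,t⟩ — does not combine with morra.
toma : ⟨t,⟨e,t⟩⟩ — does not combine with morra.
spad : ⟨⟨e,t⟩,t⟩ — does not combine with morra.
kiv — combines: kiv : ⟨⟨t,⟨t,t⟩⟩,⟨t,⟨e,e⟩⟩⟩ takes morra : ⟨t,⟨t,t⟩⟩ as argument, giving ⟨t,⟨e,e⟩⟩.

kiv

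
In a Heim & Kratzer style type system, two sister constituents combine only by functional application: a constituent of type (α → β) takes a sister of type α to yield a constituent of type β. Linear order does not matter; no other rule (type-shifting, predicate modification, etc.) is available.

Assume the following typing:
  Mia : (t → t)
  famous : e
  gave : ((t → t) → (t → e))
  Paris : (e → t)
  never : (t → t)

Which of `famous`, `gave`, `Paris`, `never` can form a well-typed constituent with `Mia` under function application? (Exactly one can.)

famous : e — does not combine with Mia.
gave — combines: gave : ((t → t) → (t → e)) takes Mia : (t → t) as argument, giving (t → e).
Paris : (e → t) — does not combine with Mia.
never : (t → t) — does not combine with Mia.

gave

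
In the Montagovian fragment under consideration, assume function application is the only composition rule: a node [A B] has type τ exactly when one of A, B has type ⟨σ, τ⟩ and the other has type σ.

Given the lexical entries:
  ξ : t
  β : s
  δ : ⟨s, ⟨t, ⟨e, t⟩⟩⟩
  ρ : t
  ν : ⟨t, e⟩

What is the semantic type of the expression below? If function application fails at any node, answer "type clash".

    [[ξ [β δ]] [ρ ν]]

[β δ]: ⟨s, ⟨t, ⟨e, t⟩⟩⟩ applied to s yields ⟨t, ⟨e, t⟩⟩.
[ξ [β δ]]: ⟨t, ⟨e, t⟩⟩ applied to t yields ⟨e, t⟩.
[ρ ν]: ⟨t, e⟩ applied to t yields e.
[[ξ [β δ]] [ρ ν]]: ⟨e, t⟩ applied to e yields t.

t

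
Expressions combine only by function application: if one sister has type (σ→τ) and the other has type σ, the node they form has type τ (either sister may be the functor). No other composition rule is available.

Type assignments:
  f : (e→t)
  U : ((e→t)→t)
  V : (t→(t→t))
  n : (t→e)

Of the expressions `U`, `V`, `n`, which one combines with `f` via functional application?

U

U — combines: U : ((e→t)→t) takes f : (e→t) as argument, giving t.
V : (t→(t→t)) — does not combine with f.
n : (t→e) — does not combine with f.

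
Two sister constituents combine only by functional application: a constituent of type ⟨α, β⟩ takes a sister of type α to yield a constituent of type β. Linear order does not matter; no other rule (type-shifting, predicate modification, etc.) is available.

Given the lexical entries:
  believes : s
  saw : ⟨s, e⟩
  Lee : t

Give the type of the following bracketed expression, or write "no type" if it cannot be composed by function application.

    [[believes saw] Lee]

At [believes saw], saw : ⟨s, e⟩ takes believes : s, giving e.
[[believes saw] Lee]: e and t cannot combine by function application — type clash.

no type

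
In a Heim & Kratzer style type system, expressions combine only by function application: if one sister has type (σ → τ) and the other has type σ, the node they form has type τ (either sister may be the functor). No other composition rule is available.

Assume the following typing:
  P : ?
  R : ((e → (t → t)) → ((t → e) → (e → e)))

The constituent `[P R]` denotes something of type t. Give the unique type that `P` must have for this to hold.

For [P R] to have type t with R of type ((e → (t → t)) → ((t → e) → (e → e))), P must be the function: P : (((e → (t → t)) → ((t → e) → (e → e))) → t).

(((e → (t → t)) → ((t → e) → (e → e))) → t)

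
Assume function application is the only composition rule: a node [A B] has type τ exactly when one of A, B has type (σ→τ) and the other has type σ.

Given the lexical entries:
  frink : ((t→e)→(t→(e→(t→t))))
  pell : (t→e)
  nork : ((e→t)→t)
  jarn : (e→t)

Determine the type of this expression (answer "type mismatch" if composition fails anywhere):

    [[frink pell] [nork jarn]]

[frink pell] — frink of type ((t→e)→(t→(e→(t→t)))) combines with pell of type (t→e): type (t→(e→(t→t))).
[nork jarn] — nork of type ((e→t)→t) combines with jarn of type (e→t): type t.
[[frink pell] [nork jarn]] — [frink pell] of type (t→(e→(t→t))) combines with [nork jarn] of type t: type (e→(t→t)).

(e→(t→t))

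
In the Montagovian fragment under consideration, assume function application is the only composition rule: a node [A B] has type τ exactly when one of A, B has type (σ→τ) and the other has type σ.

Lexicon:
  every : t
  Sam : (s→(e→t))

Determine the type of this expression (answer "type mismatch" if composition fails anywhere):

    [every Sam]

type mismatch

[every Sam]: t and (s→(e→t)) cannot combine by function application — type clash.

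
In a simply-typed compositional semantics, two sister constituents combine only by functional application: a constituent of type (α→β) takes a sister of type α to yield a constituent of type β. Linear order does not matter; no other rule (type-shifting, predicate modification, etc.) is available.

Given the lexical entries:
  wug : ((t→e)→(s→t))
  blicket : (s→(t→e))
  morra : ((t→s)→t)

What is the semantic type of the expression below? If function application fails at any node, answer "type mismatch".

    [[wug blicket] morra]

At [wug blicket]: neither ((t→e)→(s→t)) nor (s→(t→e)) can take the other as argument; the node is ill-typed.

type mismatch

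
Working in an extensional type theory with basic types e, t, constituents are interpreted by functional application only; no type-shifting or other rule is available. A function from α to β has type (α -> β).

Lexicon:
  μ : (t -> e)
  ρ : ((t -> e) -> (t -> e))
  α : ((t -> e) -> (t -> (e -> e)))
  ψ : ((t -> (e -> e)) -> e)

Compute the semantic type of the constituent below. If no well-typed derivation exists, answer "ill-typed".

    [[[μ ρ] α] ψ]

e

[μ ρ]: ρ is ((t -> e) -> (t -> e)), μ is (t -> e); result (t -> e).
[[μ ρ] α]: α is ((t -> e) -> (t -> (e -> e))), [μ ρ] is (t -> e); result (t -> (e -> e)).
[[[μ ρ] α] ψ]: ψ is ((t -> (e -> e)) -> e), [[μ ρ] α] is (t -> (e -> e)); result e.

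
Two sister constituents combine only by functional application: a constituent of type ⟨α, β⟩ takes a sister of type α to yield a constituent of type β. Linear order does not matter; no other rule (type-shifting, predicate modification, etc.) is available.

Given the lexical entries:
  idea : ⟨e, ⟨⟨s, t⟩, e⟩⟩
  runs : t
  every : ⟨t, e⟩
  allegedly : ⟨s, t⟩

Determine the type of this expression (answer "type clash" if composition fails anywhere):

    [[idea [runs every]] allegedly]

e

[runs every] — every of type ⟨t, e⟩ combines with runs of type t: type e.
[idea [runs every]] — idea of type ⟨e, ⟨⟨s, t⟩, e⟩⟩ combines with [runs every] of type e: type ⟨⟨s, t⟩, e⟩.
[[idea [runs every]] allegedly] — [idea [runs every]] of type ⟨⟨s, t⟩, e⟩ combines with allegedly of type ⟨s, t⟩: type e.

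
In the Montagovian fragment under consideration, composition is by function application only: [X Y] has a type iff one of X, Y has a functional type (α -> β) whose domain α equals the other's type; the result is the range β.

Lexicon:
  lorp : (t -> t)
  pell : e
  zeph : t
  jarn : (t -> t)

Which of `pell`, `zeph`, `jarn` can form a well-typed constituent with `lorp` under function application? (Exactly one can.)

zeph

pell : e — no; lorp wants t, and pell wants nothing (atomic).
zeph — combines: lorp : (t -> t) takes zeph : t as argument, giving t.
jarn : (t -> t) — no; lorp wants t, and jarn wants t.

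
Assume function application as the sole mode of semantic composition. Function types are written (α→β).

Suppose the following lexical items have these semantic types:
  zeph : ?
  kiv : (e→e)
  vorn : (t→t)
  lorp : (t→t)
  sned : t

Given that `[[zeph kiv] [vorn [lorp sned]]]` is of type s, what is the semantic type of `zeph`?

For [[zeph kiv] [vorn [lorp sned]]] to have type s with [vorn [lorp sned]] of type t, [zeph kiv] must be the function: [zeph kiv] : (t→s).
For [zeph kiv] to have type (t→s) with kiv of type (e→e), zeph must be the function: zeph : ((e→e)→(t→s)).

((e→e)→(t→s))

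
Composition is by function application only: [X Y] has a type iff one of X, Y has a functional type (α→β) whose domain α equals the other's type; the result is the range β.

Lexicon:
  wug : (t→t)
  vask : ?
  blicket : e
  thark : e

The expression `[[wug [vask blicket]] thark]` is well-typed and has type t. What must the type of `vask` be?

At [[wug [vask blicket]] thark] (required: t): thark is e, which is not a function with range t; hence [wug [vask blicket]] is the functor — type (e→t).
At [wug [vask blicket]] (required: (e→t)): wug is (t→t), which is not a function with range (e→t); hence [vask blicket] is the functor — type ((t→t)→(e→t)).
At [vask blicket] (required: ((t→t)→(e→t))): blicket is e, which is not a function with range ((t→t)→(e→t)); hence vask is the functor — type (e→((t→t)→(e→t))).

(e→((t→t)→(e→t)))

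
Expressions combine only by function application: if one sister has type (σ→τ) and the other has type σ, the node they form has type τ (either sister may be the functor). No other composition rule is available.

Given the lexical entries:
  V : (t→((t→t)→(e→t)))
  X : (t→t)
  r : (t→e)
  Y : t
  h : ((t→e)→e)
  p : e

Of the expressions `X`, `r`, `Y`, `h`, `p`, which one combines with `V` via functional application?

Y

X : (t→t) — no; V wants t, and X wants t.
r : (t→e) — no; V wants t, and r wants t.
Y — combines: V : (t→((t→t)→(e→t))) takes Y : t as argument, giving ((t→t)→(e→t)).
h : ((t→e)→e) — no; V wants t, and h wants (t→e).
p : e — no; V wants t, and p wants nothing (atomic).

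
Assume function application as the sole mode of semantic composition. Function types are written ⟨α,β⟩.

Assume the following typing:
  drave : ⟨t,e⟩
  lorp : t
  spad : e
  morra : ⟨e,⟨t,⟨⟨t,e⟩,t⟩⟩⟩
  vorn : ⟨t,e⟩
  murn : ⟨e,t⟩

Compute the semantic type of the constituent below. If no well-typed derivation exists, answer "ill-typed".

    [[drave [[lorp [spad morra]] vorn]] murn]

t

[spad morra] — morra of type ⟨e,⟨t,⟨⟨t,e⟩,t⟩⟩⟩ combines with spad of type e: type ⟨t,⟨⟨t,e⟩,t⟩⟩.
[lorp [spad morra]] — [spad morra] of type ⟨t,⟨⟨t,e⟩,t⟩⟩ combines with lorp of type t: type ⟨⟨t,e⟩,t⟩.
[[lorp [spad morra]] vorn] — [lorp [spad morra]] of type ⟨⟨t,e⟩,t⟩ combines with vorn of type ⟨t,e⟩: type t.
[drave [[lorp [spad morra]] vorn]] — drave of type ⟨t,e⟩ combines with [[lorp [spad morra]] vorn] of type t: type e.
[[drave [[lorp [spad morra]] vorn]] murn] — murn of type ⟨e,t⟩ combines with [drave [[lorp [spad morra]] vorn]] of type e: type t.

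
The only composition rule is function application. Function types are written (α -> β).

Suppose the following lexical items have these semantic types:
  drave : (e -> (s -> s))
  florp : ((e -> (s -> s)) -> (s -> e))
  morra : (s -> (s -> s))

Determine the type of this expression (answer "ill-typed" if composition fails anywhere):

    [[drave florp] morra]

ill-typed

[drave florp]: florp is ((e -> (s -> s)) -> (s -> e)), drave is (e -> (s -> s)); result (s -> e).
[[drave florp] morra]: (s -> e) with (s -> (s -> s)) — neither is a function whose domain matches the other; composition fails here.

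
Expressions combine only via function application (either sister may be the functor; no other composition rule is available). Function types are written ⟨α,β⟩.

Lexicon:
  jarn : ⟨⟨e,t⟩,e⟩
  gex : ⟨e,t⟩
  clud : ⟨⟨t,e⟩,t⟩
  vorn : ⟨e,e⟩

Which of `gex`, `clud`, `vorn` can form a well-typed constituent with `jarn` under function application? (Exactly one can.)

gex

gex — combines: jarn : ⟨⟨e,t⟩,e⟩ takes gex : ⟨e,t⟩ as argument, giving e.
clud : ⟨⟨t,e⟩,t⟩ — no; jarn wants ⟨e,t⟩, and clud wants ⟨t,e⟩.
vorn : ⟨e,e⟩ — no; jarn wants ⟨e,t⟩, and vorn wants e.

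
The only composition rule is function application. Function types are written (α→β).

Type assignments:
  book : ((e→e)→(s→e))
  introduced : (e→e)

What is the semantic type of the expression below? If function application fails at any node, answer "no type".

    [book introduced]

[book introduced]: ((e→e)→(s→e)) applied to (e→e) yields (s→e).

(s→e)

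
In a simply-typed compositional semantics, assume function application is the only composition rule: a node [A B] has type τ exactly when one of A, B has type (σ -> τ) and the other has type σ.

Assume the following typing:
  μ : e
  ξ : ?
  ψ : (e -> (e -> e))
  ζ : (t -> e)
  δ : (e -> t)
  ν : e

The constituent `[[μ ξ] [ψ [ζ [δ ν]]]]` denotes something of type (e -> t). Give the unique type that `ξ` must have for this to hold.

At [[μ ξ] [ψ [ζ [δ ν]]]] (required: (e -> t)): [ψ [ζ [δ ν]]] is (e -> e), which is not a function with range (e -> t); hence [μ ξ] is the functor — type ((e -> e) -> (e -> t)).
At [μ ξ] (required: ((e -> e) -> (e -> t))): μ is e, which is not a function with range ((e -> e) -> (e -> t)); hence ξ is the functor — type (e -> ((e -> e) -> (e -> t))).

(e -> ((e -> e) -> (e -> t)))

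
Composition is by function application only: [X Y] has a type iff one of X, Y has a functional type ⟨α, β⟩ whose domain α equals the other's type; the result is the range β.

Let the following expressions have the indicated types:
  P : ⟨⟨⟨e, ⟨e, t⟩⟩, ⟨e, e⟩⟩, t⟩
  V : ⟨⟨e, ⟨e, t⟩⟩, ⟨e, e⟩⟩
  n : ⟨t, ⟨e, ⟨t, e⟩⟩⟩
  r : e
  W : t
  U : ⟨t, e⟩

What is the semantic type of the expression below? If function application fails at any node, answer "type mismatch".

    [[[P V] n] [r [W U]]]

type mismatch

[P V] — P of type ⟨⟨⟨e, ⟨e, t⟩⟩, ⟨e, e⟩⟩, t⟩ combines with V of type ⟨⟨e, ⟨e, t⟩⟩, ⟨e, e⟩⟩: type t.
[[P V] n] — n of type ⟨t, ⟨e, ⟨t, e⟩⟩⟩ combines with [P V] of type t: type ⟨e, ⟨t, e⟩⟩.
[W U] — U of type ⟨t, e⟩ combines with W of type t: type e.
At [r [W U]]: neither e nor e can take the other as argument; the node is ill-typed.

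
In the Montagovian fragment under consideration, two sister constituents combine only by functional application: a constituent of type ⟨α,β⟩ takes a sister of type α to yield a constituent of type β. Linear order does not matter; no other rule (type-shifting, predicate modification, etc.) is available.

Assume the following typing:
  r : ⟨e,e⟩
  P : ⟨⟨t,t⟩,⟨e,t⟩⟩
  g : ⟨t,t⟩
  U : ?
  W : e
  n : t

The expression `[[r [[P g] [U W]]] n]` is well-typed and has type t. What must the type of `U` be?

⟨e,⟨⟨e,t⟩,⟨⟨e,e⟩,⟨t,t⟩⟩⟩⟩

For [[r [[P g] [U W]]] n] to have type t with n of type t, [r [[P g] [U W]]] must be the function: [r [[P g] [U W]]] : ⟨t,t⟩.
For [r [[P g] [U W]]] to have type ⟨t,t⟩ with r of type ⟨e,e⟩, [[P g] [U W]] must be the function: [[P g] [U W]] : ⟨⟨e,e⟩,⟨t,t⟩⟩.
For [[P g] [U W]] to have type ⟨⟨e,e⟩,⟨t,t⟩⟩ with [P g] of type ⟨e,t⟩, [U W] must be the function: [U W] : ⟨⟨e,t⟩,⟨⟨e,e⟩,⟨t,t⟩⟩⟩.
For [U W] to have type ⟨⟨e,t⟩,⟨⟨e,e⟩,⟨t,t⟩⟩⟩ with W of type e, U must be the function: U : ⟨e,⟨⟨e,t⟩,⟨⟨e,e⟩,⟨t,t⟩⟩⟩⟩.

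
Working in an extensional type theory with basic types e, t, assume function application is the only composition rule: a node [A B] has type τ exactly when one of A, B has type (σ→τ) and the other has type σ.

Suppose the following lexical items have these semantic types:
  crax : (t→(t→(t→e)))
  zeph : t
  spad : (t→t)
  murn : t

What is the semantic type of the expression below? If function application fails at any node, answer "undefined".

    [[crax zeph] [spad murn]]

(t→e)

[crax zeph]: (t→(t→(t→e))) applied to t yields (t→(t→e)).
[spad murn]: (t→t) applied to t yields t.
[[crax zeph] [spad murn]]: (t→(t→e)) applied to t yields (t→e).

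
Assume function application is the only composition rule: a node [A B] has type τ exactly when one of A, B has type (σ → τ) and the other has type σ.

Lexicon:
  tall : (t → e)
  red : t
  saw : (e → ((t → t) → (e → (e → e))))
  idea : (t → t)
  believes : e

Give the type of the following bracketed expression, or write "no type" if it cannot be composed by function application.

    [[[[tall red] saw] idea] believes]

(e → e)

At [tall red], tall : (t → e) takes red : t, giving e.
At [[tall red] saw], saw : (e → ((t → t) → (e → (e → e)))) takes [tall red] : e, giving ((t → t) → (e → (e → e))).
At [[[tall red] saw] idea], [[tall red] saw] : ((t → t) → (e → (e → e))) takes idea : (t → t), giving (e → (e → e)).
At [[[[tall red] saw] idea] believes], [[[tall red] saw] idea] : (e → (e → e)) takes believes : e, giving (e → e).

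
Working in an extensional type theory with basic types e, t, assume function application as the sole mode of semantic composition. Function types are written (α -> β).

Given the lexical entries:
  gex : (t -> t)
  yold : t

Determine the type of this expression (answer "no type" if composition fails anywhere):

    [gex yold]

t

[gex yold]: gex is (t -> t), yold is t; result t.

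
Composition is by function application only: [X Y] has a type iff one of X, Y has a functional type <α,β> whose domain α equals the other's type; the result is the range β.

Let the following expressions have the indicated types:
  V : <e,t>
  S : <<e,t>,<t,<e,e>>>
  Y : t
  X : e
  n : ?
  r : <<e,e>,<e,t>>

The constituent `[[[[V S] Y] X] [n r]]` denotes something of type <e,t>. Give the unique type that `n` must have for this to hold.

<<<e,e>,<e,t>>,<e,<e,t>>>

For [[[[V S] Y] X] [n r]] to have type <e,t> with [[[V S] Y] X] of type e, [n r] must be the function: [n r] : <e,<e,t>>.
For [n r] to have type <e,<e,t>> with r of type <<e,e>,<e,t>>, n must be the function: n : <<<e,e>,<e,t>>,<e,<e,t>>>.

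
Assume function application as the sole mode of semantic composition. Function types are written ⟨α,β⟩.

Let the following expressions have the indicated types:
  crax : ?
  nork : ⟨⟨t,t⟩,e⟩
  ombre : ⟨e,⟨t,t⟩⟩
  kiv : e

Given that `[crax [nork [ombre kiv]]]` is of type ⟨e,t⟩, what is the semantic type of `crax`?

[crax [nork [ombre kiv]]] must have type ⟨e,t⟩. The sister [nork [ombre kiv]] has type e; that is not a function onto ⟨e,t⟩, so crax must be the functor, of type ⟨e,⟨e,t⟩⟩.

⟨e,⟨e,t⟩⟩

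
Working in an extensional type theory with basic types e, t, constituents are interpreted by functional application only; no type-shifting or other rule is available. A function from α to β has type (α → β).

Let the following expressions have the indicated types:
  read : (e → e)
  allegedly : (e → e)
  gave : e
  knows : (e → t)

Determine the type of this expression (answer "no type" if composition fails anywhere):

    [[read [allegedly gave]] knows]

[allegedly gave]: (e → e) applied to e yields e.
[read [allegedly gave]]: (e → e) applied to e yields e.
[[read [allegedly gave]] knows]: (e → t) applied to e yields t.

t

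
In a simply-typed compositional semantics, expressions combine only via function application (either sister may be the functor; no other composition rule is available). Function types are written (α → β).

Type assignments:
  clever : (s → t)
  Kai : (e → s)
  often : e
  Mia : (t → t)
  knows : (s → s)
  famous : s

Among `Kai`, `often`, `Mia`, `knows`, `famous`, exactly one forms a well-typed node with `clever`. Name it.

famous

Kai : (e → s) — clever needs s; Kai needs e; neither fits.
often : e — clever needs s; often needs nothing (atomic); neither fits.
Mia : (t → t) — clever needs s; Mia needs t; neither fits.
knows : (s → s) — clever needs s; knows needs s; neither fits.
famous — combines: clever : (s → t) takes famous : s as argument, giving t.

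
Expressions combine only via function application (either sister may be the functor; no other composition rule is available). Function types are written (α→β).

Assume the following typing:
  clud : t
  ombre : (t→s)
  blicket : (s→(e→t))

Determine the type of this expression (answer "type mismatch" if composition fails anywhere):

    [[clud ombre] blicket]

(e→t)

At [clud ombre], ombre : (t→s) takes clud : t, giving s.
At [[clud ombre] blicket], blicket : (s→(e→t)) takes [clud ombre] : s, giving (e→t).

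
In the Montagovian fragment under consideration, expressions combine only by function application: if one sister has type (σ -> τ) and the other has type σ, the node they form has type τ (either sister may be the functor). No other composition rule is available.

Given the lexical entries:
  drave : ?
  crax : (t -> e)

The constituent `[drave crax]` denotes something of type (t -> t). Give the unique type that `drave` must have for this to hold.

((t -> e) -> (t -> t))

For [drave crax] to have type (t -> t) with crax of type (t -> e), drave must be the function: drave : ((t -> e) -> (t -> t)).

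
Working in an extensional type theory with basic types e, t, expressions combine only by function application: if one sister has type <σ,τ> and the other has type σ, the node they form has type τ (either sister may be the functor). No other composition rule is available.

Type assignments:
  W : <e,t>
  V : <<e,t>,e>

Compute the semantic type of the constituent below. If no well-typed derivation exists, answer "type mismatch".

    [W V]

[W V]: V is <<e,t>,e>, W is <e,t>; result e.

e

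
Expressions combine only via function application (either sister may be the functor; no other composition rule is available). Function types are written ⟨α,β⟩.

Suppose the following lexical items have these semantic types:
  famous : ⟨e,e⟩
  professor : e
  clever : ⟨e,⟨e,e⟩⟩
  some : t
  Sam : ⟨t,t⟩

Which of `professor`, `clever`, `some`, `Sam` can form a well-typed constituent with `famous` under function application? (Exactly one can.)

professor — combines: famous : ⟨e,e⟩ takes professor : e as argument, giving e.
clever : ⟨e,⟨e,e⟩⟩ — no; famous wants e, and clever wants e.
some : t — no; famous wants e, and some wants nothing (atomic).
Sam : ⟨t,t⟩ — no; famous wants e, and Sam wants t.

professor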